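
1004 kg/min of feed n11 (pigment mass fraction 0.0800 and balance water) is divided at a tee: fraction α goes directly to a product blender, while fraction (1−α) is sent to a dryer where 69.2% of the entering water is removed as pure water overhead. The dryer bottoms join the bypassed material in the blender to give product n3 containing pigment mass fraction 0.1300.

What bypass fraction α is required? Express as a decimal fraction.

All 1004×0.080 = 80.32 kg/min of pigment reaches n3, so n3 = 80.32/0.130 = 617.85 kg/min and vapour = 386.15 kg/min.
The evaporator receives (1−α)·1004 of feed at 0.920 water and removes 0.692 of that water:
0.692×0.920×(1−α)×1004 = 386.15
(1−α) = 386.15/639.19 = 0.6041;  α = 0.3959.

0.396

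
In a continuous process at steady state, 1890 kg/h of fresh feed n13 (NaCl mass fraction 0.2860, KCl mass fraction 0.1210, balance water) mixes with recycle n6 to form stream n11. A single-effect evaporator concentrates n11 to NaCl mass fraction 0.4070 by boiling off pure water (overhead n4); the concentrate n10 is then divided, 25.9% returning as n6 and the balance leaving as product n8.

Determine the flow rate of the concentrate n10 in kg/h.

Overall NaCl balance (none leaves overhead): NaCl in fresh feed = NaCl in product, i.e. 1890×0.286 = (1−0.259)·n10·0.407.
n10 = 540.54/(0.407×0.741) = 1792.3 kg/h.

1792 kg/h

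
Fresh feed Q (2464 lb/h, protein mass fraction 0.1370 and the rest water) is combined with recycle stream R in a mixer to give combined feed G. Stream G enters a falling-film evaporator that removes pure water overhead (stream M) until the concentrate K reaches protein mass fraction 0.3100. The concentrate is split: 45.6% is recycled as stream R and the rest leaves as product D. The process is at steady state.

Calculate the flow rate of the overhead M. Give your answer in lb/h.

1375 lb/h

Overall protein balance (none leaves overhead): protein in fresh feed = protein in product, i.e. 2464×0.137 = (1−0.456)·K·0.310.
K = 337.57/(0.310×0.544) = 2001.7 lb/h.
Recycle R = 0.456×2001.7 = 912.78 lb/h.
Combined feed G = 2464 + 912.78 = 3376.8 lb/h.
Overhead M = G − K = 3376.8 − 2001.7 = 1375.1 lb/h.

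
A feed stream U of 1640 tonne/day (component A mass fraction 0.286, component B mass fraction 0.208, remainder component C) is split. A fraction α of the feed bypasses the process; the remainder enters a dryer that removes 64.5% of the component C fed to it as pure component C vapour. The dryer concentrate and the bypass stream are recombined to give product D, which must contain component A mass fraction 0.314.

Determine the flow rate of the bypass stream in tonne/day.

1192 tonne/day

All 1640×0.286 = 469.04 tonne/day of component A reaches D, so D = 469.04/0.314 = 1493.8 tonne/day and vapour = 146.24 tonne/day.
The evaporator receives (1−α)·1640 of feed at 0.506 component C and removes 0.645 of that component C:
0.645×0.506×(1−α)×1640 = 146.24
(1−α) = 146.24/535.25 = 0.2732;  α = 0.7268.
Bypass flow = 0.7268×1640 = 1191.9 tonne/day.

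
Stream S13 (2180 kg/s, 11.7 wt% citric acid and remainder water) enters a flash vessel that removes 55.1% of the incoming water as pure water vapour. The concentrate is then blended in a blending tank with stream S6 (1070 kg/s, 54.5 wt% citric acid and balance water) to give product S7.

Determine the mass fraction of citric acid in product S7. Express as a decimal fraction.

0.3829

Vapour removed = 0.551×0.883×2180 = 1060.6 kg/s; concentrate = 1119.4 kg/s.
citric acid reaching the mixer = 255.06 (from concentrate) + 1070×0.545 = 838.21 kg/s.
Product flow = 1119.4 + 1070 = 2189.4 kg/s; citric acid fraction = 0.3829.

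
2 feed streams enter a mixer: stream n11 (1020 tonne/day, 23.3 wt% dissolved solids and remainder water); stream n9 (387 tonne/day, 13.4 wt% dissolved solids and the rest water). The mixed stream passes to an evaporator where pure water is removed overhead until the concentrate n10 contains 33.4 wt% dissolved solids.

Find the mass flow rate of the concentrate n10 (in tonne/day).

866.8 tonne/day

dissolved solids entering = 1020×0.233 + 387×0.134 = 289.52 tonne/day.
All dissolved solids reports to n10, so n10 = 289.52/0.334 = 866.82 tonne/day.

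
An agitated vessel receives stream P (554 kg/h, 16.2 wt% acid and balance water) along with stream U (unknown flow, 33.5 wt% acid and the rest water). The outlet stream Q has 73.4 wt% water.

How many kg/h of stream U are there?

835 kg/h

Let U be the unknown flow. Total out = 554 + U.
water balance: 464.25 + 0.665·U = 0.734·(554 + U)
(0.665 − 0.734)·U = 0.734×554 − 464.25 = -57.616
U = -57.616 / -0.069 = 835.01 kg/h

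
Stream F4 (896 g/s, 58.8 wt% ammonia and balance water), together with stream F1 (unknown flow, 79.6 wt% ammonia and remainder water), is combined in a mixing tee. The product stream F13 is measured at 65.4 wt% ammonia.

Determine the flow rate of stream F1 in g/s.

Let F1 be the unknown flow. Total out = 896 + F1.
ammonia balance: 526.85 + 0.796·F1 = 0.654·(896 + F1)
(0.796 − 0.654)·F1 = 0.654×896 − 526.85 = 59.136
F1 = 59.136 / 0.142 = 416.45 g/s

416.5 g/s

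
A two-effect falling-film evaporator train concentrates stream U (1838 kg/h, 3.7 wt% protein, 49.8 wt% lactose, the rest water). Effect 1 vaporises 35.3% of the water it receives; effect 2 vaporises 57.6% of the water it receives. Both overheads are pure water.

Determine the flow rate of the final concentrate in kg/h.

water in feed = 1838×0.465 = 854.67 kg/h.
After stage 1: water left = (1−0.353)×854.67 = 552.97; stream total = 1536.3 kg/h.
After stage 2: water left = (1−0.576)×552.97 = 234.46; final concentrate = 1217.8 kg/h.

1218 kg/h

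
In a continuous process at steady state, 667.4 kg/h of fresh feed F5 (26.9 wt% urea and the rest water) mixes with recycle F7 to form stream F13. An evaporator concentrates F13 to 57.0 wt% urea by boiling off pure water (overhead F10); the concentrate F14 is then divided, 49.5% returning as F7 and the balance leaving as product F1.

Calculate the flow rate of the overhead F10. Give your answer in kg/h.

Overall urea balance (none leaves overhead): urea in fresh feed = urea in product, i.e. 667.4×0.269 = (1−0.495)·F14·0.570.
F14 = 179.53/(0.570×0.505) = 623.69 kg/h.
Recycle F7 = 0.495×623.69 = 308.73 kg/h.
Combined feed F13 = 667.4 + 308.73 = 976.13 kg/h.
Overhead F10 = F13 − F14 = 976.13 − 623.69 = 352.43 kg/h.

352.4 kg/h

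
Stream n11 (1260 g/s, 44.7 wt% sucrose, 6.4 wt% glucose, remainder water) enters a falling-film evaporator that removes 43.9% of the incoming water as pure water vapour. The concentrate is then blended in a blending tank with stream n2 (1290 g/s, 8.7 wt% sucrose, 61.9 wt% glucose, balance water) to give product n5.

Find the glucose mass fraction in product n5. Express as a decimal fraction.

0.3857

Vapour removed = 0.439×0.489×1260 = 270.49 g/s; concentrate = 989.51 g/s.
glucose reaching the mixer = 80.64 (from concentrate) + 1290×0.619 = 879.15 g/s.
Product flow = 989.51 + 1290 = 2279.5 g/s; glucose fraction = 0.3857.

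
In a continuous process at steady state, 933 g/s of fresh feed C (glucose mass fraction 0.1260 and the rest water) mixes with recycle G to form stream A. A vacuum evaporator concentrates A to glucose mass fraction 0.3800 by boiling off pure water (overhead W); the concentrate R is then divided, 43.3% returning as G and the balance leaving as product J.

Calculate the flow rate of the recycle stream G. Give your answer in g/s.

236.3 g/s

Overall glucose balance (none leaves overhead): glucose in fresh feed = glucose in product, i.e. 933×0.126 = (1−0.433)·R·0.380.
R = 117.56/(0.380×0.567) = 545.61 g/s.
Recycle G = 0.433×545.61 = 236.25 g/s.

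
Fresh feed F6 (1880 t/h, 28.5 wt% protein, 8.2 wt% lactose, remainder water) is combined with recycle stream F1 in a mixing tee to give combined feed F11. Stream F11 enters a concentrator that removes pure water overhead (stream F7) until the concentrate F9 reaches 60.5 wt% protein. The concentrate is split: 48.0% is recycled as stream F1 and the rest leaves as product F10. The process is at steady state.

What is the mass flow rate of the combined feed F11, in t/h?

2697 t/h

Overall protein balance (none leaves overhead): protein in fresh feed = protein in product, i.e. 1880×0.285 = (1−0.480)·F9·0.605.
F9 = 535.8/(0.605×0.520) = 1703.1 t/h.
Recycle F1 = 0.480×1703.1 = 817.5 t/h.
Combined feed F11 = 1880 + 817.5 = 2697.5 t/h.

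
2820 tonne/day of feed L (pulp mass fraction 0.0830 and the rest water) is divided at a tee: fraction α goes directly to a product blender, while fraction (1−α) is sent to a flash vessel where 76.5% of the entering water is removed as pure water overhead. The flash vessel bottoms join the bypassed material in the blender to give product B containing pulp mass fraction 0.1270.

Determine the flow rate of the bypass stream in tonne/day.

1427 tonne/day

All 2820×0.083 = 234.06 tonne/day of pulp reaches B, so B = 234.06/0.127 = 1843 tonne/day and vapour = 977.01 tonne/day.
The evaporator receives (1−α)·2820 of feed at 0.917 water and removes 0.765 of that water:
0.765×0.917×(1−α)×2820 = 977.01
(1−α) = 977.01/1978.2 = 0.4939;  α = 0.5061.
Bypass flow = 0.5061×2820 = 1427.3 tonne/day.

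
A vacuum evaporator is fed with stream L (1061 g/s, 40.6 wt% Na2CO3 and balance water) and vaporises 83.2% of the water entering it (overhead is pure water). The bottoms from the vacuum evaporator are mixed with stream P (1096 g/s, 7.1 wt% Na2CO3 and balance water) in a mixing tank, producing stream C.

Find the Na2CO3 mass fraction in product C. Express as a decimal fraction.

Vapour removed = 0.832×0.594×1061 = 524.35 g/s; concentrate = 536.65 g/s.
Na2CO3 reaching the mixer = 430.77 (from concentrate) + 1096×0.071 = 508.58 g/s.
Product flow = 536.65 + 1096 = 1632.6 g/s; Na2CO3 fraction = 0.3115.

0.3115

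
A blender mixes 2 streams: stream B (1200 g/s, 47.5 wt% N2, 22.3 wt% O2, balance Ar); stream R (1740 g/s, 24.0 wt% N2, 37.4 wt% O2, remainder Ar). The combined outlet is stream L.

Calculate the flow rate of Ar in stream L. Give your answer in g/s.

Ar out = Ar in = 1200×0.302 + 1740×0.386 = 1034 g/s.

1034 g/s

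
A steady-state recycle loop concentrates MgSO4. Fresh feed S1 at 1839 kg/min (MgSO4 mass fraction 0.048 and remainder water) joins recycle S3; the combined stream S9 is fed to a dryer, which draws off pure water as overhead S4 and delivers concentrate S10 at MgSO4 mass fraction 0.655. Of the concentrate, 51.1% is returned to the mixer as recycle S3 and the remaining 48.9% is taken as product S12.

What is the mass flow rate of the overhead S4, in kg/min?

Overall MgSO4 balance (none leaves overhead): MgSO4 in fresh feed = MgSO4 in product, i.e. 1839×0.048 = (1−0.511)·S10·0.655.
S10 = 88.272/(0.655×0.489) = 275.6 kg/min.
Recycle S3 = 0.511×275.6 = 140.83 kg/min.
Combined feed S9 = 1839 + 140.83 = 1979.8 kg/min.
Overhead S4 = S9 − S10 = 1979.8 − 275.6 = 1704.2 kg/min.

1704 kg/min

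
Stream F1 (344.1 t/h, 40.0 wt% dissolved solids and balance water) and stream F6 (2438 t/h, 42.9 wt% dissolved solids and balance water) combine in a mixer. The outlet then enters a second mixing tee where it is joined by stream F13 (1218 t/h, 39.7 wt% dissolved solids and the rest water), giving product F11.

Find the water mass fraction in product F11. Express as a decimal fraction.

0.5832

Overall, product flow = 4000.1 t/h.
water in = 344.1×0.600 + 2438×0.571 + 1218×0.603 = 2333 t/h.
water fraction in F11 = 0.5832.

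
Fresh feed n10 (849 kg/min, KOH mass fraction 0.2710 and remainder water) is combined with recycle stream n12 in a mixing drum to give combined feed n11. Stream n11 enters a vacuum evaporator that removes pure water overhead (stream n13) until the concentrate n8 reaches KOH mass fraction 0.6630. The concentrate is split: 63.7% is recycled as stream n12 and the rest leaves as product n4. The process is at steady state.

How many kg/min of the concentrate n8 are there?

Overall KOH balance (none leaves overhead): KOH in fresh feed = KOH in product, i.e. 849×0.271 = (1−0.637)·n8·0.663.
n8 = 230.08/(0.663×0.363) = 956 kg/min.

956 kg/min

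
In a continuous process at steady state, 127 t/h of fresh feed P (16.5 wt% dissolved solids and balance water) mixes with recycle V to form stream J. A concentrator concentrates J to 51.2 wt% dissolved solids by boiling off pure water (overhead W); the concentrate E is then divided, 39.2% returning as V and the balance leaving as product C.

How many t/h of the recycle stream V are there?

26.39 t/h

Overall dissolved solids balance (none leaves overhead): dissolved solids in fresh feed = dissolved solids in product, i.e. 127×0.165 = (1−0.392)·E·0.512.
E = 20.955/(0.512×0.608) = 67.315 t/h.
Recycle V = 0.392×67.315 = 26.388 t/h.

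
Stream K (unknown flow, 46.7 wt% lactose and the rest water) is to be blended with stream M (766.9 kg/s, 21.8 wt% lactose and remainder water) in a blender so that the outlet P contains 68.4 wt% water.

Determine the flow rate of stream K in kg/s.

497.7 kg/s

Let K be the unknown flow. Total out = 766.9 + K.
water balance: 599.72 + 0.533·K = 0.684·(766.9 + K)
(0.533 − 0.684)·K = 0.684×766.9 − 599.72 = -75.156
K = -75.156 / -0.151 = 497.72 kg/s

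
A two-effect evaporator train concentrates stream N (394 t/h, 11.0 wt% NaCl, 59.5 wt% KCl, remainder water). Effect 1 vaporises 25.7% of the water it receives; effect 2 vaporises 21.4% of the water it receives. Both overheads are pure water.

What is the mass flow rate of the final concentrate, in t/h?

345.6 t/h

water in feed = 394×0.295 = 116.23 t/h.
After stage 1: water left = (1−0.257)×116.23 = 86.359; stream total = 364.13 t/h.
After stage 2: water left = (1−0.214)×86.359 = 67.878; final concentrate = 345.65 t/h.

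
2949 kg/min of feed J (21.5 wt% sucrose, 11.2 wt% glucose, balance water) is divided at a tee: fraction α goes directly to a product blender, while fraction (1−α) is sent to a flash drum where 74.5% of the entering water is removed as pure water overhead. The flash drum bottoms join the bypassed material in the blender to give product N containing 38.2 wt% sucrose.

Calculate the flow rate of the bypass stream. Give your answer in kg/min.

All 2949×0.215 = 634.03 kg/min of sucrose reaches N, so N = 634.03/0.382 = 1659.8 kg/min and vapour = 1289.2 kg/min.
The evaporator receives (1−α)·2949 of feed at 0.673 water and removes 0.745 of that water:
0.745×0.673×(1−α)×2949 = 1289.2
(1−α) = 1289.2/1478.6 = 0.8719;  α = 0.1281.
Bypass flow = 0.1281×2949 = 377.68 kg/min.

377.7 kg/min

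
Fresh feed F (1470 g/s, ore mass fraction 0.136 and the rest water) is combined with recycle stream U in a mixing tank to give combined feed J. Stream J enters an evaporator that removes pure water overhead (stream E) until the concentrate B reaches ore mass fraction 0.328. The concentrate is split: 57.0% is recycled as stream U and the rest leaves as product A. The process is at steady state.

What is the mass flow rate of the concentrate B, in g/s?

Overall ore balance (none leaves overhead): ore in fresh feed = ore in product, i.e. 1470×0.136 = (1−0.570)·B·0.328.
B = 199.92/(0.328×0.430) = 1417.5 g/s.

1417 g/s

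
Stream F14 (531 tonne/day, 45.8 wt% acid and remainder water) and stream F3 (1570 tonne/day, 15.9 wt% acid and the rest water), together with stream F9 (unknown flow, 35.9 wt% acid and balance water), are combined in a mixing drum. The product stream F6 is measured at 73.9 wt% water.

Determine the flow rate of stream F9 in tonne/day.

Let F9 be the unknown flow. Total out = 2101 + F9.
water balance: 1608.2 + 0.641·F9 = 0.739·(2101 + F9)
(0.641 − 0.739)·F9 = 0.739×2101 − 1608.2 = -55.533
F9 = -55.533 / -0.098 = 566.66 tonne/day

566.7 tonne/day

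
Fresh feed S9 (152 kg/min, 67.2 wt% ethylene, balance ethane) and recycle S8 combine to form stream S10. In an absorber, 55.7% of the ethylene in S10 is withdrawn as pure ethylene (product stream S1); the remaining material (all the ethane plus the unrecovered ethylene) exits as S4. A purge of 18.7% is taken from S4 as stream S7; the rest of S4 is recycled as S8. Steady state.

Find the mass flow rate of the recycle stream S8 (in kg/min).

274.2 kg/min

ethane enters only via S9 and leaves only via the purge: 152×0.328 = 0.187×(ethane in S4), and the absorber passes all ethane, so ethane in S10 = ethane in S4 = 266.61 kg/min.
ethylene in S10: m_A = 152×0.672 + (1−0.187)·(1−0.557)·m_A, so m_A = 102.14/0.6398 = 159.64 kg/min.
S4 = (1−0.557)×159.64 + 266.61 = 337.33 kg/min.
Recycle S8 = (1−0.187)×337.33 = 274.25 kg/min.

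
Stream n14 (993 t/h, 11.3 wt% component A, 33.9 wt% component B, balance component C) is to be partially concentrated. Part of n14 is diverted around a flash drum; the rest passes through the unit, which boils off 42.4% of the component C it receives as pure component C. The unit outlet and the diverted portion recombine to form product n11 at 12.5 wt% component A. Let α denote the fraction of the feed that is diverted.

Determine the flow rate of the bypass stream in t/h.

582.7 t/h

All 993×0.113 = 112.21 t/h of component A reaches n11, so n11 = 112.21/0.125 = 897.67 t/h and vapour = 95.328 t/h.
The evaporator receives (1−α)·993 of feed at 0.548 component C and removes 0.424 of that component C:
0.424×0.548×(1−α)×993 = 95.328
(1−α) = 95.328/230.73 = 0.4132;  α = 0.5868.
Bypass flow = 0.5868×993 = 582.73 t/h.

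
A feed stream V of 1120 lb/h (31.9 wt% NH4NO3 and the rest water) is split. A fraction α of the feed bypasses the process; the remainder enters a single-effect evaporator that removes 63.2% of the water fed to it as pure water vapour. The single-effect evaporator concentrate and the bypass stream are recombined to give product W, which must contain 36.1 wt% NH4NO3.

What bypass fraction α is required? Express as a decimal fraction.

0.730

All 1120×0.319 = 357.28 lb/h of NH4NO3 reaches W, so W = 357.28/0.361 = 989.7 lb/h and vapour = 130.3 lb/h.
The evaporator receives (1−α)·1120 of feed at 0.681 water and removes 0.632 of that water:
0.632×0.681×(1−α)×1120 = 130.3
(1−α) = 130.3/482.04 = 0.2703;  α = 0.7297.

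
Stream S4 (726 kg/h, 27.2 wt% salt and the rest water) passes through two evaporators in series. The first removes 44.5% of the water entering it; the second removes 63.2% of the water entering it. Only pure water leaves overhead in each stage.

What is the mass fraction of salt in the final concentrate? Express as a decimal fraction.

0.6466

water in feed = 726×0.728 = 528.53 kg/h.
After stage 1: water left = (1−0.445)×528.53 = 293.33; stream total = 490.81 kg/h.
After stage 2: water left = (1−0.632)×293.33 = 107.95; final concentrate = 305.42 kg/h.
salt fraction = 197.47/305.42 = 0.6466.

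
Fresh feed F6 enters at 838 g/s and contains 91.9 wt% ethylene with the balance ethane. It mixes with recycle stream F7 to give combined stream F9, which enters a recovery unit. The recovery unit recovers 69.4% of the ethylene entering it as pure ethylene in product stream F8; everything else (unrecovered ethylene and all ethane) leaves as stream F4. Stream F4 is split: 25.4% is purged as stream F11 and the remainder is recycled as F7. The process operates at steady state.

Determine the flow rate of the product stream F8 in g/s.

692.6 g/s

ethylene in F9: m_A = 838×0.919 + (1−0.254)·(1−0.694)·m_A, so m_A = 770.12/0.7717 = 997.92 g/s.
Product F8 = 0.694×997.92 = 692.56 g/s.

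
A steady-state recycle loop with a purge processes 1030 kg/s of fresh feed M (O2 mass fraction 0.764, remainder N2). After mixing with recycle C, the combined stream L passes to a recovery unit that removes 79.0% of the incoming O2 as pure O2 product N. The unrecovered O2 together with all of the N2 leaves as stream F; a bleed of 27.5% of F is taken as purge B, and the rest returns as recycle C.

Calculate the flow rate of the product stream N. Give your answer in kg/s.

O2 in L: m_A = 1030×0.764 + (1−0.275)·(1−0.790)·m_A, so m_A = 786.92/0.8478 = 928.25 kg/s.
Product N = 0.790×928.25 = 733.31 kg/s.

733.3 kg/s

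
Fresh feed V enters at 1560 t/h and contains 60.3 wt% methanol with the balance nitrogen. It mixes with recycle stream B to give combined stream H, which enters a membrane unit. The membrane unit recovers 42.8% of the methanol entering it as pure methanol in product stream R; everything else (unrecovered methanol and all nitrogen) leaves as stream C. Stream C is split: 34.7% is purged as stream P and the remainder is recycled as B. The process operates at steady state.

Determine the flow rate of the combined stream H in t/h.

nitrogen enters only via V and leaves only via the purge: 1560×0.397 = 0.347×(nitrogen in C), and the membrane unit passes all nitrogen, so nitrogen in H = nitrogen in C = 1784.8 t/h.
methanol in H: m_A = 1560×0.603 + (1−0.347)·(1−0.428)·m_A, so m_A = 940.68/0.6265 = 1501.5 t/h.
H = 1501.5 + 1784.8 = 3286.3 t/h.

3286 t/h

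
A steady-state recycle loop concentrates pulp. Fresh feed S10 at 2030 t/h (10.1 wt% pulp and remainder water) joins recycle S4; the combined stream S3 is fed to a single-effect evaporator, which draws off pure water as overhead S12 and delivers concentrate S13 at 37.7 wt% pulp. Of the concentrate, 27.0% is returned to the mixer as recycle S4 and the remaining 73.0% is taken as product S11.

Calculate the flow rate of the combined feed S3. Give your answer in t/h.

2231 t/h

Overall pulp balance (none leaves overhead): pulp in fresh feed = pulp in product, i.e. 2030×0.101 = (1−0.270)·S13·0.377.
S13 = 205.03/(0.377×0.730) = 744.99 t/h.
Recycle S4 = 0.270×744.99 = 201.15 t/h.
Combined feed S3 = 2030 + 201.15 = 2231.1 t/h.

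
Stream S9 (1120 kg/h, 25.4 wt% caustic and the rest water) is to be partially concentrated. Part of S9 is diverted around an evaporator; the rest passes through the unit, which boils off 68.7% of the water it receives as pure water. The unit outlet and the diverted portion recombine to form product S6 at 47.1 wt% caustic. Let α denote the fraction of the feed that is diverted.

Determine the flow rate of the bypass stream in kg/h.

All 1120×0.254 = 284.48 kg/h of caustic reaches S6, so S6 = 284.48/0.471 = 603.99 kg/h and vapour = 516.01 kg/h.
The evaporator receives (1−α)·1120 of feed at 0.746 water and removes 0.687 of that water:
0.687×0.746×(1−α)×1120 = 516.01
(1−α) = 516.01/574 = 0.8990;  α = 0.1010.
Bypass flow = 0.1010×1120 = 113.16 kg/h.

113.2 kg/h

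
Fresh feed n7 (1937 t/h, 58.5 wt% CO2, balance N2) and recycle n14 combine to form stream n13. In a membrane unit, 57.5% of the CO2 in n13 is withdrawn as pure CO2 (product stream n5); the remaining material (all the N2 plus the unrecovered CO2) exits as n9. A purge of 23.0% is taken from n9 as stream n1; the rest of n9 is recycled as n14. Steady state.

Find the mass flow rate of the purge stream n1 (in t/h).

968.5 t/h

N2 enters only via n7 and leaves only via the purge: 1937×0.415 = 0.230×(N2 in n9), and the membrane unit passes all N2, so N2 in n13 = N2 in n9 = 3495 t/h.
CO2 in n13: m_A = 1937×0.585 + (1−0.230)·(1−0.575)·m_A, so m_A = 1133.1/0.6727 = 1684.3 t/h.
n9 = (1−0.575)×1684.3 + 3495 = 4210.9 t/h.
Purge n1 = 0.230×4210.9 = 968.5 t/h.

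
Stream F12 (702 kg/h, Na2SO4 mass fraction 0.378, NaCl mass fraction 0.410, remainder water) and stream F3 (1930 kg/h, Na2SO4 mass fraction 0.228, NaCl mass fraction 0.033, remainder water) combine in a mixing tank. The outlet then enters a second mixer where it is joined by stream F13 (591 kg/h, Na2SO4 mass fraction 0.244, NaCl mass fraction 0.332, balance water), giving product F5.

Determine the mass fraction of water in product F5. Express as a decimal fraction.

0.566

Overall, product flow = 3223 kg/h.
water in = 702×0.212 + 1930×0.739 + 591×0.424 = 1825.7 kg/h.
water fraction in F5 = 0.566.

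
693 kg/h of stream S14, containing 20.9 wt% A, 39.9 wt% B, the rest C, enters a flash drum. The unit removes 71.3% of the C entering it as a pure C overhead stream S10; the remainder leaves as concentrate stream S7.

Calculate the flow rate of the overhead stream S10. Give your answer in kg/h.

C entering = 693×0.392 = 271.66 kg/h; overhead removed = 0.713×271.66 = 193.69 kg/h.

193.7 kg/h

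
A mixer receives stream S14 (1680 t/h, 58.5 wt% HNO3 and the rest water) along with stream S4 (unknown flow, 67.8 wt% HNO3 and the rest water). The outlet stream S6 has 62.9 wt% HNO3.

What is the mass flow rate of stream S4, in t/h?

Let S4 be the unknown flow. Total out = 1680 + S4.
HNO3 balance: 982.8 + 0.678·S4 = 0.629·(1680 + S4)
(0.678 − 0.629)·S4 = 0.629×1680 − 982.8 = 73.92
S4 = 73.92 / 0.049 = 1508.6 t/h

1509 t/h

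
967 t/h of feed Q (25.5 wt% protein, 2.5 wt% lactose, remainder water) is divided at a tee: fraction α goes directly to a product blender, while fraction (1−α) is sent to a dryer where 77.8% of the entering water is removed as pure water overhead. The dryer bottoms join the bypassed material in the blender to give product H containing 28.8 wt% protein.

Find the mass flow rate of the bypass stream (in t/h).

769.2 t/h

All 967×0.255 = 246.59 t/h of protein reaches H, so H = 246.59/0.288 = 856.2 t/h and vapour = 110.8 t/h.
The evaporator receives (1−α)·967 of feed at 0.720 water and removes 0.778 of that water:
0.778×0.720×(1−α)×967 = 110.8
(1−α) = 110.8/541.67 = 0.2046;  α = 0.7954.
Bypass flow = 0.7954×967 = 769.2 t/h.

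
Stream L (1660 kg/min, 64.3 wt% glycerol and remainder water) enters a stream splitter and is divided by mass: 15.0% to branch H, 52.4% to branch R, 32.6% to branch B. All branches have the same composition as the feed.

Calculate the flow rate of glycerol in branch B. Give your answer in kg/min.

Branch B total = 0.326×1660 = 541.16 kg/min.
glycerol in B = 0.643×541.16 = 347.97 kg/min.

348 kg/min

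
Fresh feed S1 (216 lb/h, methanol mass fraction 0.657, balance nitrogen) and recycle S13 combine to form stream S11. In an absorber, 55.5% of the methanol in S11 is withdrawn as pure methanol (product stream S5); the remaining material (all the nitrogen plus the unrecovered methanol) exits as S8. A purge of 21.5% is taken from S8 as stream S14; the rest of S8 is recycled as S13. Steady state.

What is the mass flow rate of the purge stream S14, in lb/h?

94.95 lb/h

nitrogen enters only via S1 and leaves only via the purge: 216×0.343 = 0.215×(nitrogen in S8), and the absorber passes all nitrogen, so nitrogen in S11 = nitrogen in S8 = 344.6 lb/h.
methanol in S11: m_A = 216×0.657 + (1−0.215)·(1−0.555)·m_A, so m_A = 141.91/0.6507 = 218.1 lb/h.
S8 = (1−0.555)×218.1 + 344.6 = 441.65 lb/h.
Purge S14 = 0.215×441.65 = 94.955 lb/h.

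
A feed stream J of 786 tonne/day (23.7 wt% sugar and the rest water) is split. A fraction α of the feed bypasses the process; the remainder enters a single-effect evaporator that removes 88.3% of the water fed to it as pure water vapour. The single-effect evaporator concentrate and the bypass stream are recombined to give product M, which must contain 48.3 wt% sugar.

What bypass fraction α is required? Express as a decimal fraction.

0.244

All 786×0.237 = 186.28 tonne/day of sugar reaches M, so M = 186.28/0.483 = 385.68 tonne/day and vapour = 400.32 tonne/day.
The evaporator receives (1−α)·786 of feed at 0.763 water and removes 0.883 of that water:
0.883×0.763×(1−α)×786 = 400.32
(1−α) = 400.32/529.55 = 0.7560;  α = 0.2440.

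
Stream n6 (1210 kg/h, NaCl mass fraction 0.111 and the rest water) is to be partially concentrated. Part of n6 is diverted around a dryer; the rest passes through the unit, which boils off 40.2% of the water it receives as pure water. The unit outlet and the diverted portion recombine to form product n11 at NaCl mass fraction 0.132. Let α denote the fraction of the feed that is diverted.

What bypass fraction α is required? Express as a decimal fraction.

All 1210×0.111 = 134.31 kg/h of NaCl reaches n11, so n11 = 134.31/0.132 = 1017.5 kg/h and vapour = 192.5 kg/h.
The evaporator receives (1−α)·1210 of feed at 0.889 water and removes 0.402 of that water:
0.402×0.889×(1−α)×1210 = 192.5
(1−α) = 192.5/432.43 = 0.4452;  α = 0.5548.

0.555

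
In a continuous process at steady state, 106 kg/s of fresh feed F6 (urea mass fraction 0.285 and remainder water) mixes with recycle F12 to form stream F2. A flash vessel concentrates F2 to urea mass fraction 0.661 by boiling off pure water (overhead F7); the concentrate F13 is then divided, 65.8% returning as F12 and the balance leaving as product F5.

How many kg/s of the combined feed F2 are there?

193.9 kg/s

Overall urea balance (none leaves overhead): urea in fresh feed = urea in product, i.e. 106×0.285 = (1−0.658)·F13·0.661.
F13 = 30.21/(0.661×0.342) = 133.64 kg/s.
Recycle F12 = 0.658×133.64 = 87.932 kg/s.
Combined feed F2 = 106 + 87.932 = 193.93 kg/s.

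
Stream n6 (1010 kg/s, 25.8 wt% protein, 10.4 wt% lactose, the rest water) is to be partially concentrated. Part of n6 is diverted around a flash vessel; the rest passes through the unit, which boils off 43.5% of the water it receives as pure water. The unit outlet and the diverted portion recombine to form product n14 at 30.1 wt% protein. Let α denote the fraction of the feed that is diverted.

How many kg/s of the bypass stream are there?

490.1 kg/s

All 1010×0.258 = 260.58 kg/s of protein reaches n14, so n14 = 260.58/0.301 = 865.71 kg/s and vapour = 144.29 kg/s.
The evaporator receives (1−α)·1010 of feed at 0.638 water and removes 0.435 of that water:
0.435×0.638×(1−α)×1010 = 144.29
(1−α) = 144.29/280.31 = 0.5147;  α = 0.4853.
Bypass flow = 0.4853×1010 = 490.11 kg/s.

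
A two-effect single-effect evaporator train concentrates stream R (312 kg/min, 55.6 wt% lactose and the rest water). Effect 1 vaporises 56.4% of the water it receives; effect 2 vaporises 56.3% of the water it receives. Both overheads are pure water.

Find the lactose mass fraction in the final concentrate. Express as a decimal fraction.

0.868

water in feed = 312×0.444 = 138.53 kg/min.
After stage 1: water left = (1−0.564)×138.53 = 60.398; stream total = 233.87 kg/min.
After stage 2: water left = (1−0.563)×60.398 = 26.394; final concentrate = 199.87 kg/min.
lactose fraction = 173.47/199.87 = 0.868.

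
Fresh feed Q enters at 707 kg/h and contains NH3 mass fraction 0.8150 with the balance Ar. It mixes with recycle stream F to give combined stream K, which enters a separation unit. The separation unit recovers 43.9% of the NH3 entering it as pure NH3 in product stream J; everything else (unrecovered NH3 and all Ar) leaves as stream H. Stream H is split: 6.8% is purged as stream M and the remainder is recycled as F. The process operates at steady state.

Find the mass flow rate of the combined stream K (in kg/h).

Ar enters only via Q and leaves only via the purge: 707×0.185 = 0.068×(Ar in H), and the separation unit passes all Ar, so Ar in K = Ar in H = 1923.5 kg/h.
NH3 in K: m_A = 707×0.815 + (1−0.068)·(1−0.439)·m_A, so m_A = 576.2/0.4771 = 1207.6 kg/h.
K = 1207.6 + 1923.5 = 3131.1 kg/h.

3131 kg/h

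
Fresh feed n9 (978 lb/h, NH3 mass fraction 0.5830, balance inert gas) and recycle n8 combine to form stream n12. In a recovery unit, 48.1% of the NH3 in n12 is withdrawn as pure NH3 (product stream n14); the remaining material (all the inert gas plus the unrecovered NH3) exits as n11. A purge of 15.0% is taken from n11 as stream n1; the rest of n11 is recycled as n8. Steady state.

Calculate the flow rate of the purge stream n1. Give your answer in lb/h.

487.3 lb/h

inert gas enters only via n9 and leaves only via the purge: 978×0.417 = 0.150×(inert gas in n11), and the recovery unit passes all inert gas, so inert gas in n12 = inert gas in n11 = 2718.8 lb/h.
NH3 in n12: m_A = 978×0.583 + (1−0.150)·(1−0.481)·m_A, so m_A = 570.17/0.5589 = 1020.3 lb/h.
n11 = (1−0.481)×1020.3 + 2718.8 = 3248.4 lb/h.
Purge n1 = 0.150×3248.4 = 487.25 lb/h.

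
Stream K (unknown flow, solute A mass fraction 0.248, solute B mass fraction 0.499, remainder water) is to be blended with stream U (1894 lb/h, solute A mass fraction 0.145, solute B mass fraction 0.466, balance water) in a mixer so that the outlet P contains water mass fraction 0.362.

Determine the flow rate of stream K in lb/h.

469.2 lb/h

Let K be the unknown flow. Total out = 1894 + K.
water balance: 736.77 + 0.253·K = 0.362·(1894 + K)
(0.253 − 0.362)·K = 0.362×1894 − 736.77 = -51.138
K = -51.138 / -0.109 = 469.16 lb/h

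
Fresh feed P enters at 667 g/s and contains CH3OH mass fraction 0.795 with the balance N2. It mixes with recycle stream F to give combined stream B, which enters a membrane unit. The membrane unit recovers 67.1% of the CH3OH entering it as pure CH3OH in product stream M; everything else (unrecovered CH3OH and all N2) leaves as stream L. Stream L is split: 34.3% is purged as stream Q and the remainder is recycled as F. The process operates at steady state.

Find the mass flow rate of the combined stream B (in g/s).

1075 g/s

N2 enters only via P and leaves only via the purge: 667×0.205 = 0.343×(N2 in L), and the membrane unit passes all N2, so N2 in B = N2 in L = 398.64 g/s.
CH3OH in B: m_A = 667×0.795 + (1−0.343)·(1−0.671)·m_A, so m_A = 530.26/0.7838 = 676.49 g/s.
B = 676.49 + 398.64 = 1075.1 g/s.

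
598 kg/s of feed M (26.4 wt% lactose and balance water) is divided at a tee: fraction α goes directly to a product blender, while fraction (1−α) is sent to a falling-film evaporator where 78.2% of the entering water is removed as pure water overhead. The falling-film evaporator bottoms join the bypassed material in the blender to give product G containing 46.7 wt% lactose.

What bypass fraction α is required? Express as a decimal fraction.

All 598×0.264 = 157.87 kg/s of lactose reaches G, so G = 157.87/0.467 = 338.06 kg/s and vapour = 259.94 kg/s.
The evaporator receives (1−α)·598 of feed at 0.736 water and removes 0.782 of that water:
0.782×0.736×(1−α)×598 = 259.94
(1−α) = 259.94/344.18 = 0.7553;  α = 0.2447.

0.245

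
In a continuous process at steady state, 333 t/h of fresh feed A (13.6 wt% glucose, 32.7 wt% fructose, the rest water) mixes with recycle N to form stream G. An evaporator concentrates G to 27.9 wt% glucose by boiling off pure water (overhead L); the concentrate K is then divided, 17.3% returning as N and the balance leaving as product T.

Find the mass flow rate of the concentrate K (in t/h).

196.3 t/h

Overall glucose balance (none leaves overhead): glucose in fresh feed = glucose in product, i.e. 333×0.136 = (1−0.173)·K·0.279.
K = 45.288/(0.279×0.827) = 196.28 t/h.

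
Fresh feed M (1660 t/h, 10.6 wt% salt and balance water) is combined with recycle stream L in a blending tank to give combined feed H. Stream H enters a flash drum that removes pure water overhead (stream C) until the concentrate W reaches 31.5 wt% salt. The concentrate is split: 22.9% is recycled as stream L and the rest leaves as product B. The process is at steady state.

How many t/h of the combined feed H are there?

1826 t/h

Overall salt balance (none leaves overhead): salt in fresh feed = salt in product, i.e. 1660×0.106 = (1−0.229)·W·0.315.
W = 175.96/(0.315×0.771) = 724.52 t/h.
Recycle L = 0.229×724.52 = 165.91 t/h.
Combined feed H = 1660 + 165.91 = 1825.9 t/h.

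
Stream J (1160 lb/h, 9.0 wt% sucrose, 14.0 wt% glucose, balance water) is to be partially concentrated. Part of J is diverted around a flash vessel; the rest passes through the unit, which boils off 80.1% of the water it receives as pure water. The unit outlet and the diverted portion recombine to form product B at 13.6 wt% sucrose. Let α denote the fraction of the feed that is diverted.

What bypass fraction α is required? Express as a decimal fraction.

All 1160×0.090 = 104.4 lb/h of sucrose reaches B, so B = 104.4/0.136 = 767.65 lb/h and vapour = 392.35 lb/h.
The evaporator receives (1−α)·1160 of feed at 0.770 water and removes 0.801 of that water:
0.801×0.770×(1−α)×1160 = 392.35
(1−α) = 392.35/715.45 = 0.5484;  α = 0.4516.

0.452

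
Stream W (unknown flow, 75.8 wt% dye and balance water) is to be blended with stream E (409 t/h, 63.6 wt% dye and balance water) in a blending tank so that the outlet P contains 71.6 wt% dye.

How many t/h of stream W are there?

Let W be the unknown flow. Total out = 409 + W.
dye balance: 260.12 + 0.758·W = 0.716·(409 + W)
(0.758 − 0.716)·W = 0.716×409 − 260.12 = 32.72
W = 32.72 / 0.042 = 779.05 t/h

779 t/h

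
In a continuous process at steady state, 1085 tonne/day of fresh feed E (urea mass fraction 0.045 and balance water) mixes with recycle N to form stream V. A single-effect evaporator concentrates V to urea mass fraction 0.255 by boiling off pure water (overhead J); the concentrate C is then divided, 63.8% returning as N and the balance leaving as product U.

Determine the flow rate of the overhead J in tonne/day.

893.5 tonne/day

Overall urea balance (none leaves overhead): urea in fresh feed = urea in product, i.e. 1085×0.045 = (1−0.638)·C·0.255.
C = 48.825/(0.255×0.362) = 528.92 tonne/day.
Recycle N = 0.638×528.92 = 337.45 tonne/day.
Combined feed V = 1085 + 337.45 = 1422.5 tonne/day.
Overhead J = V − C = 1422.5 − 528.92 = 893.53 tonne/day.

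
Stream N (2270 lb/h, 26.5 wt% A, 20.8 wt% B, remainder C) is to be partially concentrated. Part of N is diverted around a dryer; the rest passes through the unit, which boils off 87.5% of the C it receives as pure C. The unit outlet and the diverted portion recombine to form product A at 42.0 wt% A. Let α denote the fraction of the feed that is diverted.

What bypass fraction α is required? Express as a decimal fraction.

All 2270×0.265 = 601.55 lb/h of A reaches A, so A = 601.55/0.420 = 1432.3 lb/h and vapour = 837.74 lb/h.
The evaporator receives (1−α)·2270 of feed at 0.527 C and removes 0.875 of that C:
0.875×0.527×(1−α)×2270 = 837.74
(1−α) = 837.74/1046.8 = 0.8003;  α = 0.1997.

0.200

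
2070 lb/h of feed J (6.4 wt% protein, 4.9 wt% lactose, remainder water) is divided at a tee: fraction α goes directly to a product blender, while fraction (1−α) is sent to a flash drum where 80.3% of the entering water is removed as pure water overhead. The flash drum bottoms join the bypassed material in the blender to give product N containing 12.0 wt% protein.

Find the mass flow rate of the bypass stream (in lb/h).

All 2070×0.064 = 132.48 lb/h of protein reaches N, so N = 132.48/0.120 = 1104 lb/h and vapour = 966 lb/h.
The evaporator receives (1−α)·2070 of feed at 0.887 water and removes 0.803 of that water:
0.803×0.887×(1−α)×2070 = 966
(1−α) = 966/1474.4 = 0.6552;  α = 0.3448.
Bypass flow = 0.3448×2070 = 713.76 lb/h.

713.8 lb/h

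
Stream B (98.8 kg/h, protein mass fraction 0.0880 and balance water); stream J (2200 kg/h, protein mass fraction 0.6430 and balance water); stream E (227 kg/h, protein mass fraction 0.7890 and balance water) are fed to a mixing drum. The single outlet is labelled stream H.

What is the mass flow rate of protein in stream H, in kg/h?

protein out = protein in = 98.8×0.088 + 2200×0.643 + 227×0.789 = 1602.4 kg/h.

1602 kg/h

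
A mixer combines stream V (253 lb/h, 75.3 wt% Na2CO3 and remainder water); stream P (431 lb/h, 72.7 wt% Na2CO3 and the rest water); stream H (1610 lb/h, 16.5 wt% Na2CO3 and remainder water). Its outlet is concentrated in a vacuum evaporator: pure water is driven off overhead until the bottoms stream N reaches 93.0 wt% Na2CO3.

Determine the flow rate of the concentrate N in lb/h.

Na2CO3 entering = 253×0.753 + 431×0.727 + 1610×0.165 = 769.5 lb/h.
All Na2CO3 reports to N, so N = 769.5/0.930 = 827.42 lb/h.

827.4 lb/h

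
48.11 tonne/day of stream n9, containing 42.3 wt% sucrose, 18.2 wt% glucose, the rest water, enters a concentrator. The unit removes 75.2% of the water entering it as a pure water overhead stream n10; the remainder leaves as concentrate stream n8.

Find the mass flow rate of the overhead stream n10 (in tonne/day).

14.29 tonne/day

water entering = 48.11×0.395 = 19.003 tonne/day; overhead removed = 0.752×19.003 = 14.291 tonne/day.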